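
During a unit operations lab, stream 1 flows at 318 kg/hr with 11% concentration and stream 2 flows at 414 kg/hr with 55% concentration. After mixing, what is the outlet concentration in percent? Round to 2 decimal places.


Mass balance on solute: F1*x1 + F2*x2 = F3*x3
F3 = F1 + F2 = 318 + 414 = 732 kg/hr
x3 = (F1*x1 + F2*x2)/F3
x3 = (318*0.11 + 414*0.55) / 732
x3 = 35.89%


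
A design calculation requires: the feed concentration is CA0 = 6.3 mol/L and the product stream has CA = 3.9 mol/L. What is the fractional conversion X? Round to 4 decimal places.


X = (CA0 - CA) / CA0
X = (6.3 - 3.9) / 6.3
X = 2.4 / 6.3
X = 0.3810


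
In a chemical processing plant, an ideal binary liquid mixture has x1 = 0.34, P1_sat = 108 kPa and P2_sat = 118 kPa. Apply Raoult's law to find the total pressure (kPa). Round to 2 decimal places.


P = x1*P1_sat + x2*P2_sat
x2 = 1 - x1 = 1 - 0.34 = 0.66
P = 0.34*108 + 0.66*118
P = 36.72 + 77.88
P = 114.60 kPa


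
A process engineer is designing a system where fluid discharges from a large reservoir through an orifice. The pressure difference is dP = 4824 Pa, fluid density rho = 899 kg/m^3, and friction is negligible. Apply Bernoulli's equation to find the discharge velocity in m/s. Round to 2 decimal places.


v = sqrt(2*dP/rho)
v = sqrt(2*4824/899)
v = sqrt(10.731924)
v = 3.28 m/s


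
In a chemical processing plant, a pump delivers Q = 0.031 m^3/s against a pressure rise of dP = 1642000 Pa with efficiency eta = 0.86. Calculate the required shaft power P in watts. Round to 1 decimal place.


P = Q * dP / eta
P = 0.031 * 1642000 / 0.86
P = 50902.0 / 0.86
P = 59188.4 W


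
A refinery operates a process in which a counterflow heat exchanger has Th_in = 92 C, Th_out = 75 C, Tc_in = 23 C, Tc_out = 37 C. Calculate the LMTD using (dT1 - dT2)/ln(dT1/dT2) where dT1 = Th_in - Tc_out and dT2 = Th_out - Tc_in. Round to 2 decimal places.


dT1 = Th_in - Tc_out = 92 - 37 = 55
dT2 = Th_out - Tc_in = 75 - 23 = 52
LMTD = (dT1 - dT2) / ln(dT1/dT2)
LMTD = (55 - 52) / ln(55/52)
LMTD = 53.49 K


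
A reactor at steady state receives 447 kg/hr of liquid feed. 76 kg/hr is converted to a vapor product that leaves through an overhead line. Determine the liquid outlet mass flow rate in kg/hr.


Steady-state mass balance on the main outlet: F_out = F_in - F_removed
F_out = 447 - 76
F_out = 371 kg/hr


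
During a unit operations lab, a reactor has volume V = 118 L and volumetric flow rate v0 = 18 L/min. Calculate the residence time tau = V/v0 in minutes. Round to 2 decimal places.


tau = V / v0
tau = 118 / 18
tau = 6.56 min


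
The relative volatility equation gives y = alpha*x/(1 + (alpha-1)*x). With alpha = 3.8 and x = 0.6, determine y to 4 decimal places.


y = alpha*x / (1 + (alpha-1)*x)
y = 3.8*0.6 / (1 + (3.8-1)*0.6)
y = 2.28 / (1 + 1.68)
y = 2.28 / 2.68
y = 0.8507


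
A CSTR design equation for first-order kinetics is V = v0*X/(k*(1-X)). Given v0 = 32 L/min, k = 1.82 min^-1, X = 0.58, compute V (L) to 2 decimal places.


V = v0 * X / (k * (1 - X))
V = 32 * 0.58 / (1.82 * (1 - 0.58))
V = 18.56 / (1.82 * 0.42)
V = 18.56 / 0.7644
V = 24.28 L


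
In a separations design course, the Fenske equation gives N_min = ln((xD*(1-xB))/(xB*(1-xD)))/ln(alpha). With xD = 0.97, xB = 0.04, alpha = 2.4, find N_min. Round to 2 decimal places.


N_min = ln((xD*(1-xB))/(xB*(1-xD))) / ln(alpha)
Numerator inside ln: 0.9312 / 0.0012 = 776.0
ln(776.0) = 6.654153
ln(alpha) = ln(2.4) = 0.875469
N_min = 6.654153 / 0.875469 = 7.60


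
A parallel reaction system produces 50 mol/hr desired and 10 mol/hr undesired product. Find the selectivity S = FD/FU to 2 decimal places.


S = desired product rate / undesired product rate
S = 50 / 10
S = 5.00


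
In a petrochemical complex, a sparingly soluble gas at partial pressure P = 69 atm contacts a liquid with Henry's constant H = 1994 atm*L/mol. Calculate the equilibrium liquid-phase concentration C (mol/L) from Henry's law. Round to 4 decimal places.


C = P / H
C = 69 / 1994
C = 0.0346 mol/L


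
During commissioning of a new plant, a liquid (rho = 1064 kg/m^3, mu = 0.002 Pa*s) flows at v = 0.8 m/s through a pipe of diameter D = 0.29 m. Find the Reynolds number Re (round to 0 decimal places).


Re = rho * v * D / mu
Re = 1064 * 0.8 * 0.29 / 0.002
Re = 246.848 / 0.002
Re = 123424


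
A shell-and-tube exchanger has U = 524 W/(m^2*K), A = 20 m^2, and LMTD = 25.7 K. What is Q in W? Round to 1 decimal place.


Q = U * A * LMTD
Q = 524 * 20 * 25.7
Q = 269336.0 W


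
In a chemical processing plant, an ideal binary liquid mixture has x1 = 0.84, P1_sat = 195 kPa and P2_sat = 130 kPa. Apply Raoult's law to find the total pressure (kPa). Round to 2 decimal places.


P = x1*P1_sat + x2*P2_sat
x2 = 1 - x1 = 1 - 0.84 = 0.16
P = 0.84*195 + 0.16*130
P = 163.8 + 20.8
P = 184.60 kPa


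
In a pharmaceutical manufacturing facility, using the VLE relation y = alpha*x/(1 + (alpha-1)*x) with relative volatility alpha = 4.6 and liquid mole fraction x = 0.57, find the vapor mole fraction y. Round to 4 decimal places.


y = alpha*x / (1 + (alpha-1)*x)
y = 4.6*0.57 / (1 + (4.6-1)*0.57)
y = 2.622 / (1 + 2.052)
y = 2.622 / 3.052
y = 0.8591


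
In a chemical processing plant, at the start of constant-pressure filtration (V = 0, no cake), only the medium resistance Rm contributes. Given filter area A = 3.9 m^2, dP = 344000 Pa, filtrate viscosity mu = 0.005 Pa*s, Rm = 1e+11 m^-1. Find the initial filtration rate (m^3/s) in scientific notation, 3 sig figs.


rate = A * dP / (mu * Rm)
rate = 3.9 * 344000 / (0.005 * 1e+11)
rate = 1341600.0 / 5.000e+08
rate = 2.68e-03 m^3/s


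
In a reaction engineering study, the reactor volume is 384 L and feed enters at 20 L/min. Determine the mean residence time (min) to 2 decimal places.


tau = V / v0
tau = 384 / 20
tau = 19.20 min


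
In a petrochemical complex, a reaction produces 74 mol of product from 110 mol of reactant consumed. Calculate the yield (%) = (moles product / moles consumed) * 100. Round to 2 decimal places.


Yield = (moles product / moles consumed) * 100%
Yield = (74 / 110) * 100
Yield = 0.6727 * 100
Yield = 67.27%


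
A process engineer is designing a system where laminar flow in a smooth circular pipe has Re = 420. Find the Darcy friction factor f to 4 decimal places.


f = 64 / Re
f = 64 / 420
f = 0.1524


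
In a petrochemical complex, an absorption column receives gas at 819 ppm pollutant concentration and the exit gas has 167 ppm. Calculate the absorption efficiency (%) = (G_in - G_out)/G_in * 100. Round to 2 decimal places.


Efficiency = (G_in - G_out) / G_in * 100%
Efficiency = (819 - 167) / 819 * 100
Efficiency = 652 / 819 * 100
Efficiency = 79.61%


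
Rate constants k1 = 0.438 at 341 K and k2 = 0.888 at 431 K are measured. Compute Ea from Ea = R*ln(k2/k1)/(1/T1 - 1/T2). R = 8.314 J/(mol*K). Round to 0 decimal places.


Ea = R * ln(k2/k1) / (1/T1 - 1/T2)
ln(k2/k1) = ln(0.888/0.438) = 0.7067528
1/T1 - 1/T2 = 1/341 - 1/431 = 0.000612365705
Ea = 8.314 * 0.7067528 / 0.000612365705
Ea = 9595 J/mol


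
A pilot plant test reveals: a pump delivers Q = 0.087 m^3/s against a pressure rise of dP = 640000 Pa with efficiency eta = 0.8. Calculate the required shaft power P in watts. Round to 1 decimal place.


P = Q * dP / eta
P = 0.087 * 640000 / 0.8
P = 55680.0 / 0.8
P = 69600.0 W


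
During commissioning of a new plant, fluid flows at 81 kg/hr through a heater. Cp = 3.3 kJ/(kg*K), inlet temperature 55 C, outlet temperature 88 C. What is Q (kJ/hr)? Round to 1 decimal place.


Q = m_dot * Cp * (T2 - T1)
Q = 81 * 3.3 * (88 - 55)
Q = 81 * 3.3 * 33
Q = 8820.9 kJ/hr


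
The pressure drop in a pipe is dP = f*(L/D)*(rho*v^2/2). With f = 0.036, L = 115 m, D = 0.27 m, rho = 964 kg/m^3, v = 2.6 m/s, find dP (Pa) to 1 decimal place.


dP = f * (L/D) * (rho*v^2/2)
dP = 0.036 * (115/0.27) * (964*2.6^2/2)
L/D = 425.92592593
rho*v^2/2 = 964*6.76/2 = 3258.32
dP = 0.036 * 425.92592593 * 3258.32
dP = 49960.9 Pa


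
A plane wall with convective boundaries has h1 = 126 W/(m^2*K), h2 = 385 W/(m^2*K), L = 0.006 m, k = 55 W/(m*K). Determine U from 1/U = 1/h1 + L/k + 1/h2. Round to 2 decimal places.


1/U = 1/h1 + L/k + 1/h2
1/U = 1/126 + 0.006/55 + 1/385
1/U = 0.0079365079 + 0.0001090909 + 0.0025974026
1/U = 0.0106430014
U = 93.96 W/(m^2*K)


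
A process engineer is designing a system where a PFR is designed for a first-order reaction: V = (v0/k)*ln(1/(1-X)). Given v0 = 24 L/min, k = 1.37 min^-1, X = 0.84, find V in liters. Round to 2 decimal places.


V = (v0/k) * ln(1/(1-X))
V = (24/1.37) * ln(1/(1-0.84))
V = 17.518248 * ln(6.25)
V = 17.518248 * 1.832581
V = 32.10 L


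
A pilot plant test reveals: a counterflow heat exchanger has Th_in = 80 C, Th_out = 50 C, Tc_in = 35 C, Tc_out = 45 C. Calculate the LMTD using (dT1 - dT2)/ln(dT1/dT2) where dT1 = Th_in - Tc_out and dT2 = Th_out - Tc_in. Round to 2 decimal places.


dT1 = Th_in - Tc_out = 80 - 45 = 35
dT2 = Th_out - Tc_in = 50 - 35 = 15
LMTD = (dT1 - dT2) / ln(dT1/dT2)
LMTD = (35 - 15) / ln(35/15)
LMTD = 23.60 K


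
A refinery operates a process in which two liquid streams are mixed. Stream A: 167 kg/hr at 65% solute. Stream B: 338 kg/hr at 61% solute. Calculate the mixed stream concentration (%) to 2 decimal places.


Mass balance on solute: F1*x1 + F2*x2 = F3*x3
F3 = F1 + F2 = 167 + 338 = 505 kg/hr
x3 = (F1*x1 + F2*x2)/F3
x3 = (167*0.65 + 338*0.61) / 505
x3 = 62.32%


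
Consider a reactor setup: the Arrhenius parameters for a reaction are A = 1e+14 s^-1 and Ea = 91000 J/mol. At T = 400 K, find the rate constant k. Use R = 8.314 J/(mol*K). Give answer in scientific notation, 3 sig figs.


k = A * exp(-Ea/(R*T))
k = 1e+14 * exp(-91000 / (8.314 * 400))
k = 1e+14 * exp(-27.363483)
k = 1.31e+02


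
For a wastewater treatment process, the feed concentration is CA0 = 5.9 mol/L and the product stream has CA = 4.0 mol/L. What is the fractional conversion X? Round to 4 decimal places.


X = (CA0 - CA) / CA0
X = (5.9 - 4.0) / 5.9
X = 1.9 / 5.9
X = 0.3220


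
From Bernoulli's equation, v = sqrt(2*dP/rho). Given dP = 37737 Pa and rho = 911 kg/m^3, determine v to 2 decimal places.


v = sqrt(2*dP/rho)
v = sqrt(2*37737/911)
v = sqrt(82.84742)
v = 9.10 m/s


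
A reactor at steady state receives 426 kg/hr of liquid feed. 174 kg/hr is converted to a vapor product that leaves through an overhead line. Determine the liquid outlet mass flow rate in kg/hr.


Steady-state mass balance on the main outlet: F_out = F_in - F_removed
F_out = 426 - 174
F_out = 252 kg/hr


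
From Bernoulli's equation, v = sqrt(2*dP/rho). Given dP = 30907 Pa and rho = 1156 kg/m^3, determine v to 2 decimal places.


v = sqrt(2*dP/rho)
v = sqrt(2*30907/1156)
v = sqrt(53.472318)
v = 7.31 m/s


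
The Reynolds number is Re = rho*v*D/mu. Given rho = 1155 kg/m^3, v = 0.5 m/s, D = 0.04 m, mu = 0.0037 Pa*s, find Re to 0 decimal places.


Re = rho * v * D / mu
Re = 1155 * 0.5 * 0.04 / 0.0037
Re = 23.1 / 0.0037
Re = 6243


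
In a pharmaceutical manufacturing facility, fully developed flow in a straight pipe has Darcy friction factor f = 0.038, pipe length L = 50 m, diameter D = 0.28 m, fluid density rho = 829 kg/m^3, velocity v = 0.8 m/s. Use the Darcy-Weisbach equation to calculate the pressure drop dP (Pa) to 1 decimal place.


dP = f * (L/D) * (rho*v^2/2)
dP = 0.038 * (50/0.28) * (829*0.8^2/2)
L/D = 178.57142857
rho*v^2/2 = 829*0.64/2 = 265.28
dP = 0.038 * 178.57142857 * 265.28
dP = 1800.1 Pa


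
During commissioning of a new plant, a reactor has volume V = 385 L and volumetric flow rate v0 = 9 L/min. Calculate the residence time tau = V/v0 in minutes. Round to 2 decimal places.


tau = V / v0
tau = 385 / 9
tau = 42.78 min


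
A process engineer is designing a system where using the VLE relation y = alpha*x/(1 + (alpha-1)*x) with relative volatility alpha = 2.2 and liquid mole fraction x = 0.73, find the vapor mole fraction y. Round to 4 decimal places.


y = alpha*x / (1 + (alpha-1)*x)
y = 2.2*0.73 / (1 + (2.2-1)*0.73)
y = 1.606 / (1 + 0.876)
y = 1.606 / 1.876
y = 0.8561


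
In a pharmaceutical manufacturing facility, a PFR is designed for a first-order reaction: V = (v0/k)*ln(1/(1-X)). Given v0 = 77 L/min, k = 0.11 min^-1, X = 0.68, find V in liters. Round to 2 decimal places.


V = (v0/k) * ln(1/(1-X))
V = (77/0.11) * ln(1/(1-0.68))
V = 700.0 * ln(3.125)
V = 700.0 * 1.139434
V = 797.60 L


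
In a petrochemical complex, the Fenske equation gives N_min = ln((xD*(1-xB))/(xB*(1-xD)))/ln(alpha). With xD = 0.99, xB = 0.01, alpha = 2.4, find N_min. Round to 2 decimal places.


N_min = ln((xD*(1-xB))/(xB*(1-xD))) / ln(alpha)
Numerator inside ln: 0.9801 / 0.0001 = 9801.0
ln(9801.0) = 9.19024
ln(alpha) = ln(2.4) = 0.875469
N_min = 9.19024 / 0.875469 = 10.50


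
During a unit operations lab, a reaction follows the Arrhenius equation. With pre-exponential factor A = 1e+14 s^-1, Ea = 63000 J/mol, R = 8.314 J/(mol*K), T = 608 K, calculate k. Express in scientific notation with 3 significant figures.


k = A * exp(-Ea/(R*T))
k = 1e+14 * exp(-63000 / (8.314 * 608))
k = 1e+14 * exp(-12.463125)
k = 3.87e+08


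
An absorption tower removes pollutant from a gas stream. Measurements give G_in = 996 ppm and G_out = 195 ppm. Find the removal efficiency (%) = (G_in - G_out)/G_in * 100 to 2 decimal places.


Efficiency = (G_in - G_out) / G_in * 100%
Efficiency = (996 - 195) / 996 * 100
Efficiency = 801 / 996 * 100
Efficiency = 80.42%


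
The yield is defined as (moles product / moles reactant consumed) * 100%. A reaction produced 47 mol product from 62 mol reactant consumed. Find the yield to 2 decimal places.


Yield = (moles product / moles consumed) * 100%
Yield = (47 / 62) * 100
Yield = 0.7581 * 100
Yield = 75.81%


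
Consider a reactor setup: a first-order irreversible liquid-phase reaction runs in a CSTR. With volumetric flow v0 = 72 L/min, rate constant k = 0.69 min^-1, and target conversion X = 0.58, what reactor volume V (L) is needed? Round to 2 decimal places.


V = v0 * X / (k * (1 - X))
V = 72 * 0.58 / (0.69 * (1 - 0.58))
V = 41.76 / (0.69 * 0.42)
V = 41.76 / 0.2898
V = 144.10 L


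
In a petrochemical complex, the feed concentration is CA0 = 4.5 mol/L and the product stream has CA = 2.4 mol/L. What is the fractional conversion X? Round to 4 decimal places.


X = (CA0 - CA) / CA0
X = (4.5 - 2.4) / 4.5
X = 2.1 / 4.5
X = 0.4667


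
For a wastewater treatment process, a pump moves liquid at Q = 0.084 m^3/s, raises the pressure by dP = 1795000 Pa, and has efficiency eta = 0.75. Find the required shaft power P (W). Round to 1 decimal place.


P = Q * dP / eta
P = 0.084 * 1795000 / 0.75
P = 150780.0 / 0.75
P = 201040.0 W


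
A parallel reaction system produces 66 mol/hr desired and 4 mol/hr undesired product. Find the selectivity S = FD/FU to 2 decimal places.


S = desired product rate / undesired product rate
S = 66 / 4
S = 16.50


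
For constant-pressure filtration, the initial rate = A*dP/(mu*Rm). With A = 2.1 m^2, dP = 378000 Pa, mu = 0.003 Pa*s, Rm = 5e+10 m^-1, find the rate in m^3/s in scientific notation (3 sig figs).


rate = A * dP / (mu * Rm)
rate = 2.1 * 378000 / (0.003 * 5e+10)
rate = 793800.0 / 1.500e+08
rate = 5.29e-03 m^3/s


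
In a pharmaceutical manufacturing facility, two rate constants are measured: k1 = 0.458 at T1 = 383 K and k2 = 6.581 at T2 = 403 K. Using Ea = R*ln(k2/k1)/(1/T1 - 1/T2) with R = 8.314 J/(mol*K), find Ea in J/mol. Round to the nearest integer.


Ea = R * ln(k2/k1) / (1/T1 - 1/T2)
ln(k2/k1) = ln(6.581/0.458) = 2.6650728
1/T1 - 1/T2 = 1/383 - 1/403 = 0.000129576479
Ea = 8.314 * 2.6650728 / 0.000129576479
Ea = 170999 J/mol


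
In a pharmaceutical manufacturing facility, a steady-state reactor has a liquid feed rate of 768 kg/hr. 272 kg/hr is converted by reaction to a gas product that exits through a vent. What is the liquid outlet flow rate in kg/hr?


Steady-state mass balance on the main outlet: F_out = F_in - F_removed
F_out = 768 - 272
F_out = 496 kg/hr


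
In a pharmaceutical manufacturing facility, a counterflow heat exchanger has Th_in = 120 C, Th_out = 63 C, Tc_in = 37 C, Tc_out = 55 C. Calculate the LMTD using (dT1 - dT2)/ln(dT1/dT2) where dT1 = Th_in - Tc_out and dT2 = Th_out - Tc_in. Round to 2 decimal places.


dT1 = Th_in - Tc_out = 120 - 55 = 65
dT2 = Th_out - Tc_in = 63 - 37 = 26
LMTD = (dT1 - dT2) / ln(dT1/dT2)
LMTD = (65 - 26) / ln(65/26)
LMTD = 42.56 K


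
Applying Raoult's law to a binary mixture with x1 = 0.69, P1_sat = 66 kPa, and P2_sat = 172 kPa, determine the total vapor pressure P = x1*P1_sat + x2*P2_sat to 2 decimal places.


P = x1*P1_sat + x2*P2_sat
x2 = 1 - x1 = 1 - 0.69 = 0.31
P = 0.69*66 + 0.31*172
P = 45.54 + 53.32
P = 98.86 kPa


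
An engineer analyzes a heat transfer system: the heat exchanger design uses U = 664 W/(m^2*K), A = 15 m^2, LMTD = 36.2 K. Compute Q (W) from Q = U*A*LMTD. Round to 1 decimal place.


Q = U * A * LMTD
Q = 664 * 15 * 36.2
Q = 360552.0 W


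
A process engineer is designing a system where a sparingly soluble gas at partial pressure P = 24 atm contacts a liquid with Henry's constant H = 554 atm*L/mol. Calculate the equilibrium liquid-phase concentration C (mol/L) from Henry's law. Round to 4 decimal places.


C = P / H
C = 24 / 554
C = 0.0433 mol/L


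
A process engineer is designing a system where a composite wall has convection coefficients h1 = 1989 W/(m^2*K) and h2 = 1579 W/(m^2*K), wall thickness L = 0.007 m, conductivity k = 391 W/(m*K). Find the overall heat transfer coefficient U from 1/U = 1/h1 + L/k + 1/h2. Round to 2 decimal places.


1/U = 1/h1 + L/k + 1/h2
1/U = 1/1989 + 0.007/391 + 1/1579
1/U = 0.0005027652 + 1.79028e-05 + 0.0006333122
1/U = 0.0011539802
U = 866.57 W/(m^2*K)


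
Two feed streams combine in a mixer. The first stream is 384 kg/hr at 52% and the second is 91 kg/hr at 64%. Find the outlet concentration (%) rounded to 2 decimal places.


Mass balance on solute: F1*x1 + F2*x2 = F3*x3
F3 = F1 + F2 = 384 + 91 = 475 kg/hr
x3 = (F1*x1 + F2*x2)/F3
x3 = (384*0.52 + 91*0.64) / 475
x3 = 54.30%


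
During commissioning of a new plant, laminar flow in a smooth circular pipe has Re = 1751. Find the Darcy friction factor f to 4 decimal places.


f = 64 / Re
f = 64 / 1751
f = 0.0366


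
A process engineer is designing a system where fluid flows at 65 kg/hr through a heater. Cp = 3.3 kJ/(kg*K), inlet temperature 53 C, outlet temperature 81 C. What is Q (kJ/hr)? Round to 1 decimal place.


Q = m_dot * Cp * (T2 - T1)
Q = 65 * 3.3 * (81 - 53)
Q = 65 * 3.3 * 28
Q = 6006.0 kJ/hr


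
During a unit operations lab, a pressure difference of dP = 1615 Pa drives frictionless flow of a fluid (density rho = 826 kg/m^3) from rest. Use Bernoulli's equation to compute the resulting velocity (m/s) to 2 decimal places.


v = sqrt(2*dP/rho)
v = sqrt(2*1615/826)
v = sqrt(3.910412)
v = 1.98 m/s


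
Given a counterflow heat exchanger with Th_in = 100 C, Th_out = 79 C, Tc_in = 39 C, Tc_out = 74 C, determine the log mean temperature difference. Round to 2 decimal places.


dT1 = Th_in - Tc_out = 100 - 74 = 26
dT2 = Th_out - Tc_in = 79 - 39 = 40
LMTD = (dT1 - dT2) / ln(dT1/dT2)
LMTD = (26 - 40) / ln(26/40)
LMTD = 32.50 K


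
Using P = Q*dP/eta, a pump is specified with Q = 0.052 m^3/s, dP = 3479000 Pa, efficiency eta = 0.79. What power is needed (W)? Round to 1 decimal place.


P = Q * dP / eta
P = 0.052 * 3479000 / 0.79
P = 180908.0 / 0.79
P = 228997.5 W


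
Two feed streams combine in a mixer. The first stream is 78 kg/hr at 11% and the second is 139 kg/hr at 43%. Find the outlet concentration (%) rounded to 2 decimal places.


Mass balance on solute: F1*x1 + F2*x2 = F3*x3
F3 = F1 + F2 = 78 + 139 = 217 kg/hr
x3 = (F1*x1 + F2*x2)/F3
x3 = (78*0.11 + 139*0.43) / 217
x3 = 31.50%


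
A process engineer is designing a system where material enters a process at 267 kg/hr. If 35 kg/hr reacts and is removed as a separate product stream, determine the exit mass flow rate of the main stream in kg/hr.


Steady-state mass balance on the main outlet: F_out = F_in - F_removed
F_out = 267 - 35
F_out = 232 kg/hr


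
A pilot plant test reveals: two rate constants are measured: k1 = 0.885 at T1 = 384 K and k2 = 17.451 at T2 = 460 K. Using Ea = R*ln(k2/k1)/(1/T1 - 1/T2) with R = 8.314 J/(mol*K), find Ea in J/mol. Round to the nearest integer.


Ea = R * ln(k2/k1) / (1/T1 - 1/T2)
ln(k2/k1) = ln(17.451/0.885) = 2.9815646
1/T1 - 1/T2 = 1/384 - 1/460 = 0.000430253623
Ea = 8.314 * 2.9815646 / 0.000430253623
Ea = 57614 J/mol


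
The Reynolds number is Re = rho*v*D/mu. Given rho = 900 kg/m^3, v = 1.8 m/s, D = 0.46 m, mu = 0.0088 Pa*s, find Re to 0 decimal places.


Re = rho * v * D / mu
Re = 900 * 1.8 * 0.46 / 0.0088
Re = 745.2 / 0.0088
Re = 84682


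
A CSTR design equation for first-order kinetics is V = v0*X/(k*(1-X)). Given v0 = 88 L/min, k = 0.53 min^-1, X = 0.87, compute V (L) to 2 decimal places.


V = v0 * X / (k * (1 - X))
V = 88 * 0.87 / (0.53 * (1 - 0.87))
V = 76.56 / (0.53 * 0.13)
V = 76.56 / 0.0689
V = 1111.18 L


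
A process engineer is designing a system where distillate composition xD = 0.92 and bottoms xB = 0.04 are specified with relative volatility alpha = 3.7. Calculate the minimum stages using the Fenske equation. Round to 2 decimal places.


N_min = ln((xD*(1-xB))/(xB*(1-xD))) / ln(alpha)
Numerator inside ln: 0.8832 / 0.0032 = 276.0
ln(276.0) = 5.620401
ln(alpha) = ln(3.7) = 1.308333
N_min = 5.620401 / 1.308333 = 4.30


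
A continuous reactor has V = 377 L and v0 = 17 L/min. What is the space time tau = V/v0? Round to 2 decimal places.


tau = V / v0
tau = 377 / 17
tau = 22.18 min


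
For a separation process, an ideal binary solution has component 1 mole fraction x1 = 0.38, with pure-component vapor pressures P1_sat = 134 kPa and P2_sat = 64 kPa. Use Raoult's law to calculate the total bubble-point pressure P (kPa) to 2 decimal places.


P = x1*P1_sat + x2*P2_sat
x2 = 1 - x1 = 1 - 0.38 = 0.62
P = 0.38*134 + 0.62*64
P = 50.92 + 39.68
P = 90.60 kPa


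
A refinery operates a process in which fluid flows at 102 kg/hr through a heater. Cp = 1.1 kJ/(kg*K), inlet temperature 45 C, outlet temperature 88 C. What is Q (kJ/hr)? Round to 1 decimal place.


Q = m_dot * Cp * (T2 - T1)
Q = 102 * 1.1 * (88 - 45)
Q = 102 * 1.1 * 43
Q = 4824.6 kJ/hr


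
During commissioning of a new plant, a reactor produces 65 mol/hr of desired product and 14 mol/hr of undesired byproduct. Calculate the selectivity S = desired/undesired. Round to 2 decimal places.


S = desired product rate / undesired product rate
S = 65 / 14
S = 4.64


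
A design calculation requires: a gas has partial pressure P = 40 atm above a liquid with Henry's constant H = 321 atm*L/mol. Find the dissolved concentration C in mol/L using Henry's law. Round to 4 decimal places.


C = P / H
C = 40 / 321
C = 0.1246 mol/L


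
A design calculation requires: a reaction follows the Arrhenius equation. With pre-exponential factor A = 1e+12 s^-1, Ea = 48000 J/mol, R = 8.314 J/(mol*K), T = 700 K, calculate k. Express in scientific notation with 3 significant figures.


k = A * exp(-Ea/(R*T))
k = 1e+12 * exp(-48000 / (8.314 * 700))
k = 1e+12 * exp(-8.247706)
k = 2.62e+08


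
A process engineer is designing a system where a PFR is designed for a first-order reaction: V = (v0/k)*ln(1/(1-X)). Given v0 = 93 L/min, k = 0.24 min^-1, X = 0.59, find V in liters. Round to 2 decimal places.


V = (v0/k) * ln(1/(1-X))
V = (93/0.24) * ln(1/(1-0.59))
V = 387.5 * ln(2.439024)
V = 387.5 * 0.891598
V = 345.49 L


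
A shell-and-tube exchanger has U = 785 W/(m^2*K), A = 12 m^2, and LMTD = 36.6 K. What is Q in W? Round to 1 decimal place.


Q = U * A * LMTD
Q = 785 * 12 * 36.6
Q = 344772.0 W


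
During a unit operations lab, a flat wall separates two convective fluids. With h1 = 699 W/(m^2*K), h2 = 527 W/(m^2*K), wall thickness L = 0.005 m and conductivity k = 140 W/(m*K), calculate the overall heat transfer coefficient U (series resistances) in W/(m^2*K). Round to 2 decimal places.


1/U = 1/h1 + L/k + 1/h2
1/U = 1/699 + 0.005/140 + 1/527
1/U = 0.0014306152 + 3.57143e-05 + 0.0018975332
1/U = 0.0033638627
U = 297.28 W/(m^2*K)


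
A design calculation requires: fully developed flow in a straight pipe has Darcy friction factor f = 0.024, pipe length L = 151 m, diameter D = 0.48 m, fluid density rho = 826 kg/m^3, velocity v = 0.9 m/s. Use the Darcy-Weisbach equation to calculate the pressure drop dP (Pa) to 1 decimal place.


dP = f * (L/D) * (rho*v^2/2)
dP = 0.024 * (151/0.48) * (826*0.9^2/2)
L/D = 314.58333333
rho*v^2/2 = 826*0.81/2 = 334.53
dP = 0.024 * 314.58333333 * 334.53
dP = 2525.7 Pa


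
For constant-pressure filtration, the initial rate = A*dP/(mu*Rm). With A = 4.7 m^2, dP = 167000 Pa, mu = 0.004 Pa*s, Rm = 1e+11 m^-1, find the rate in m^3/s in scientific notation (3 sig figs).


rate = A * dP / (mu * Rm)
rate = 4.7 * 167000 / (0.004 * 1e+11)
rate = 784900.0 / 4.000e+08
rate = 1.96e-03 m^3/s


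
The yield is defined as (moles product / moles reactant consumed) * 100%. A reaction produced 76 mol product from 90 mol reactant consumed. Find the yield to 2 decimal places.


Yield = (moles product / moles consumed) * 100%
Yield = (76 / 90) * 100
Yield = 0.8444 * 100
Yield = 84.44%


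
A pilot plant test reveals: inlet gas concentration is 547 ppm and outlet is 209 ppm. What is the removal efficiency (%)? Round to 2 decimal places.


Efficiency = (G_in - G_out) / G_in * 100%
Efficiency = (547 - 209) / 547 * 100
Efficiency = 338 / 547 * 100
Efficiency = 61.79%


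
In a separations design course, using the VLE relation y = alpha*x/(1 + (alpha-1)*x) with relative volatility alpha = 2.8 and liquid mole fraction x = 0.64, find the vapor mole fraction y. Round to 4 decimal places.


y = alpha*x / (1 + (alpha-1)*x)
y = 2.8*0.64 / (1 + (2.8-1)*0.64)
y = 1.792 / (1 + 1.152)
y = 1.792 / 2.152
y = 0.8327


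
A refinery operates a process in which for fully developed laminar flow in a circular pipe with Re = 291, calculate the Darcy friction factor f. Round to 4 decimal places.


f = 64 / Re
f = 64 / 291
f = 0.2199


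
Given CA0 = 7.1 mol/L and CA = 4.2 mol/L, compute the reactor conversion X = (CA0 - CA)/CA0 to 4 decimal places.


X = (CA0 - CA) / CA0
X = (7.1 - 4.2) / 7.1
X = 2.9 / 7.1
X = 0.4085


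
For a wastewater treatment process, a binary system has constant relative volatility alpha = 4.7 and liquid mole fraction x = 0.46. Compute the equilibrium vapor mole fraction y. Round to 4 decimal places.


y = alpha*x / (1 + (alpha-1)*x)
y = 4.7*0.46 / (1 + (4.7-1)*0.46)
y = 2.162 / (1 + 1.702)
y = 2.162 / 2.702
y = 0.8001


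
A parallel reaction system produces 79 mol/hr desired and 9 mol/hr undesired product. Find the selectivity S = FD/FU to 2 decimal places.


S = desired product rate / undesired product rate
S = 79 / 9
S = 8.78


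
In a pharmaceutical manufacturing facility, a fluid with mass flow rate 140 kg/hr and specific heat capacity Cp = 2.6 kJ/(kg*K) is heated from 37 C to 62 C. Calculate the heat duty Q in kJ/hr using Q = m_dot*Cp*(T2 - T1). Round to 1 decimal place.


Q = m_dot * Cp * (T2 - T1)
Q = 140 * 2.6 * (62 - 37)
Q = 140 * 2.6 * 25
Q = 9100.0 kJ/hr


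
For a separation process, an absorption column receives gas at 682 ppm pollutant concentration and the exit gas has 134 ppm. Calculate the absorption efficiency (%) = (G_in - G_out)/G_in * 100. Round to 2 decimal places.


Efficiency = (G_in - G_out) / G_in * 100%
Efficiency = (682 - 134) / 682 * 100
Efficiency = 548 / 682 * 100
Efficiency = 80.35%


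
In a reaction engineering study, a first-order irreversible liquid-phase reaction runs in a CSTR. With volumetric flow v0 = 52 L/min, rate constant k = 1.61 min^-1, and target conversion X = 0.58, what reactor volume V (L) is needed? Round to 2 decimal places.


V = v0 * X / (k * (1 - X))
V = 52 * 0.58 / (1.61 * (1 - 0.58))
V = 30.16 / (1.61 * 0.42)
V = 30.16 / 0.6762
V = 44.60 L


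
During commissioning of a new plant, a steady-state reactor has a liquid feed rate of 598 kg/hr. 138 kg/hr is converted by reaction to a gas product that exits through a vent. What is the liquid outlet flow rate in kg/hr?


Steady-state mass balance on the main outlet: F_out = F_in - F_removed
F_out = 598 - 138
F_out = 460 kg/hr


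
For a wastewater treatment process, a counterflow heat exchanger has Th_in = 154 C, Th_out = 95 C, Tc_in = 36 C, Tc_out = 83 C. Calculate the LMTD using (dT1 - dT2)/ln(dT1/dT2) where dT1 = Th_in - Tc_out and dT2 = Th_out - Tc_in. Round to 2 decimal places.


dT1 = Th_in - Tc_out = 154 - 83 = 71
dT2 = Th_out - Tc_in = 95 - 36 = 59
LMTD = (dT1 - dT2) / ln(dT1/dT2)
LMTD = (71 - 59) / ln(71/59)
LMTD = 64.81 K


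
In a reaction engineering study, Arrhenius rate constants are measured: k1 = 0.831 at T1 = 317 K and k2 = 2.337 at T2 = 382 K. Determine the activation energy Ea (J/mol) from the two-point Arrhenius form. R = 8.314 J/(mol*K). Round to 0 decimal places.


Ea = R * ln(k2/k1) / (1/T1 - 1/T2)
ln(k2/k1) = ln(2.337/0.831) = 1.0339935
1/T1 - 1/T2 = 1/317 - 1/382 = 0.000536773085
Ea = 8.314 * 1.0339935 / 0.000536773085
Ea = 16015 J/mol


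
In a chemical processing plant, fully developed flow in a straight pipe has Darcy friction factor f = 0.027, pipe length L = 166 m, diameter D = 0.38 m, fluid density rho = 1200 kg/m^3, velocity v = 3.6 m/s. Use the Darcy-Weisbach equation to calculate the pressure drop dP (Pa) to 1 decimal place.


dP = f * (L/D) * (rho*v^2/2)
dP = 0.027 * (166/0.38) * (1200*3.6^2/2)
L/D = 436.84210526
rho*v^2/2 = 1200*12.96/2 = 7776.0
dP = 0.027 * 436.84210526 * 7776.0
dP = 91715.9 Pa


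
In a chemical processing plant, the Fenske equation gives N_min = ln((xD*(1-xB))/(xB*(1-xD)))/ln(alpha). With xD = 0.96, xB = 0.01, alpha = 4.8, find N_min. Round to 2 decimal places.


N_min = ln((xD*(1-xB))/(xB*(1-xD))) / ln(alpha)
Numerator inside ln: 0.9504 / 0.0004 = 2376.0
ln(2376.0) = 7.773174
ln(alpha) = ln(4.8) = 1.568616
N_min = 7.773174 / 1.568616 = 4.96


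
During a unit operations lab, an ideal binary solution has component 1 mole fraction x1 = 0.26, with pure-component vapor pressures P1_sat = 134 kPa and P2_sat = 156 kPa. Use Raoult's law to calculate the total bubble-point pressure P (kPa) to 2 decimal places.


P = x1*P1_sat + x2*P2_sat
x2 = 1 - x1 = 1 - 0.26 = 0.74
P = 0.26*134 + 0.74*156
P = 34.84 + 115.44
P = 150.28 kPa


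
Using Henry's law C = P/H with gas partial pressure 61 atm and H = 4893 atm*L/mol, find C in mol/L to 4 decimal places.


C = P / H
C = 61 / 4893
C = 0.0125 mol/L


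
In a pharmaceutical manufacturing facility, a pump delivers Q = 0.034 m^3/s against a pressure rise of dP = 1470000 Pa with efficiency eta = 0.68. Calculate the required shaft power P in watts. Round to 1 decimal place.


P = Q * dP / eta
P = 0.034 * 1470000 / 0.68
P = 49980.0 / 0.68
P = 73500.0 W


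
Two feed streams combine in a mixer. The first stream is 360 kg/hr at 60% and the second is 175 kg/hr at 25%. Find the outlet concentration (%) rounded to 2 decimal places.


Mass balance on solute: F1*x1 + F2*x2 = F3*x3
F3 = F1 + F2 = 360 + 175 = 535 kg/hr
x3 = (F1*x1 + F2*x2)/F3
x3 = (360*0.6 + 175*0.25) / 535
x3 = 48.55%


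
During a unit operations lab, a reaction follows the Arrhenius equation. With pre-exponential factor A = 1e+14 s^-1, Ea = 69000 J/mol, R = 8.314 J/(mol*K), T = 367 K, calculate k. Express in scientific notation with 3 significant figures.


k = A * exp(-Ea/(R*T))
k = 1e+14 * exp(-69000 / (8.314 * 367))
k = 1e+14 * exp(-22.613772)
k = 1.51e+04


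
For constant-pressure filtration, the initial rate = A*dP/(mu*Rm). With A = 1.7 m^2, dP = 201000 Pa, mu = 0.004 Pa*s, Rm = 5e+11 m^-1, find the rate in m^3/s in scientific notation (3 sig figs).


rate = A * dP / (mu * Rm)
rate = 1.7 * 201000 / (0.004 * 5e+11)
rate = 341700.0 / 2.000e+09
rate = 1.71e-04 m^3/s


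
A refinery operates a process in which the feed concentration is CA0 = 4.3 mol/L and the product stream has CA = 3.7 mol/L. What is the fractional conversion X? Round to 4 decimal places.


X = (CA0 - CA) / CA0
X = (4.3 - 3.7) / 4.3
X = 0.6 / 4.3
X = 0.1395


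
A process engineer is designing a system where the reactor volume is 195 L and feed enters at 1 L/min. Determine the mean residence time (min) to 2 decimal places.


tau = V / v0
tau = 195 / 1
tau = 195.00 min


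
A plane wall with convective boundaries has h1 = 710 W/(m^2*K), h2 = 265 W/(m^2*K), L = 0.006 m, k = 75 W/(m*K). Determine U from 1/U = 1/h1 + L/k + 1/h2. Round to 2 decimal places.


1/U = 1/h1 + L/k + 1/h2
1/U = 1/710 + 0.006/75 + 1/265
1/U = 0.0014084507 + 8e-05 + 0.0037735849
1/U = 0.0052620356
U = 190.04 W/(m^2*K)


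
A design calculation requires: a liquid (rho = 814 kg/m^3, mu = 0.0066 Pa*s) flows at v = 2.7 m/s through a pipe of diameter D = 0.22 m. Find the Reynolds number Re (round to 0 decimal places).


Re = rho * v * D / mu
Re = 814 * 2.7 * 0.22 / 0.0066
Re = 483.516 / 0.0066
Re = 73260


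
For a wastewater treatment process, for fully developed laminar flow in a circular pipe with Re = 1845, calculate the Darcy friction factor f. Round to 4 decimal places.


f = 64 / Re
f = 64 / 1845
f = 0.0347


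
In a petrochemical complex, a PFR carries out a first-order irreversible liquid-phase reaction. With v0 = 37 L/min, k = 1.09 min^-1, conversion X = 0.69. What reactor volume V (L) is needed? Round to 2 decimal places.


V = (v0/k) * ln(1/(1-X))
V = (37/1.09) * ln(1/(1-0.69))
V = 33.944954 * ln(3.225806)
V = 33.944954 * 1.171183
V = 39.76 L


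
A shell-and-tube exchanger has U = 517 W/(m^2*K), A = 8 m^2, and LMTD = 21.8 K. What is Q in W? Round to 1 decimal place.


Q = U * A * LMTD
Q = 517 * 8 * 21.8
Q = 90164.8 W


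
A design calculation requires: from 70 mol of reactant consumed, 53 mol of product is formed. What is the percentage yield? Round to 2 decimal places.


Yield = (moles product / moles consumed) * 100%
Yield = (53 / 70) * 100
Yield = 0.7571 * 100
Yield = 75.71%


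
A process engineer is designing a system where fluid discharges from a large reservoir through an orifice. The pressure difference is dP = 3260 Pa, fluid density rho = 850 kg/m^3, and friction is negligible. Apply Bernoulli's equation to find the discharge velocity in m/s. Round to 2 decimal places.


v = sqrt(2*dP/rho)
v = sqrt(2*3260/850)
v = sqrt(7.670588)
v = 2.77 m/s


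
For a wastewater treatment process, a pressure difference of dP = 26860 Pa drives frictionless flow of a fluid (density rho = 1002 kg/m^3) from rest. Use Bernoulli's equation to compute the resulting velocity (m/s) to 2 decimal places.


v = sqrt(2*dP/rho)
v = sqrt(2*26860/1002)
v = sqrt(53.612774)
v = 7.32 m/s


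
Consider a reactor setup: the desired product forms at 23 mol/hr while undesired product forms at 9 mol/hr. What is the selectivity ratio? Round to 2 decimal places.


S = desired product rate / undesired product rate
S = 23 / 9
S = 2.56


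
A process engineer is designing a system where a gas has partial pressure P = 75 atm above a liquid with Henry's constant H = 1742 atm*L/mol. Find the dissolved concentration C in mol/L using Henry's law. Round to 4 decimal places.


C = P / H
C = 75 / 1742
C = 0.0431 mol/L


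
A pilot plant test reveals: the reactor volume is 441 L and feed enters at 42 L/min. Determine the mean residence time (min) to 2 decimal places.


tau = V / v0
tau = 441 / 42
tau = 10.50 min


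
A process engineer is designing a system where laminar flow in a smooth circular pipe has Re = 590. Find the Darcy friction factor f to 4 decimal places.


f = 64 / Re
f = 64 / 590
f = 0.1085


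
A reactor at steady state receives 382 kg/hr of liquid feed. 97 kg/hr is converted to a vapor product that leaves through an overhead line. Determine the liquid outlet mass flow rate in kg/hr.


Steady-state mass balance on the main outlet: F_out = F_in - F_removed
F_out = 382 - 97
F_out = 285 kg/hr


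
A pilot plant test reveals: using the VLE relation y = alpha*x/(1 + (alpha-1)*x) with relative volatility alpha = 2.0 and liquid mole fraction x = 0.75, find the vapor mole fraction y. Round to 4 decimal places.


y = alpha*x / (1 + (alpha-1)*x)
y = 2.0*0.75 / (1 + (2.0-1)*0.75)
y = 1.5 / (1 + 0.75)
y = 1.5 / 1.75
y = 0.8571


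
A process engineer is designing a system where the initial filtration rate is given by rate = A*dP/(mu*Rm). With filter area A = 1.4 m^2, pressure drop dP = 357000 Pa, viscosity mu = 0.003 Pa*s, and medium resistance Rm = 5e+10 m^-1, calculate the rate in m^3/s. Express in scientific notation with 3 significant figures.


rate = A * dP / (mu * Rm)
rate = 1.4 * 357000 / (0.003 * 5e+10)
rate = 499800.0 / 1.500e+08
rate = 3.33e-03 m^3/s


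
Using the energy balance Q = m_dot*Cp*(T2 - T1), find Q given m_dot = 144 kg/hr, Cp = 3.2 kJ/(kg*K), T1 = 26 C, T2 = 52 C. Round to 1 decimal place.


Q = m_dot * Cp * (T2 - T1)
Q = 144 * 3.2 * (52 - 26)
Q = 144 * 3.2 * 26
Q = 11980.8 kJ/hr


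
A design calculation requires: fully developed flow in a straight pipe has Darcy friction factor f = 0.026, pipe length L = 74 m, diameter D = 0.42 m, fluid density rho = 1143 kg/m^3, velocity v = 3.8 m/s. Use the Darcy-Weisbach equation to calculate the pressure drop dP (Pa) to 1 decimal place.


dP = f * (L/D) * (rho*v^2/2)
dP = 0.026 * (74/0.42) * (1143*3.8^2/2)
L/D = 176.19047619
rho*v^2/2 = 1143*14.44/2 = 8252.46
dP = 0.026 * 176.19047619 * 8252.46
dP = 37804.1 Pa


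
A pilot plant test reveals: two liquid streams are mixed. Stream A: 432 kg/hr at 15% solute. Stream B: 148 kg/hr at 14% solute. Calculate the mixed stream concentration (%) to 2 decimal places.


Mass balance on solute: F1*x1 + F2*x2 = F3*x3
F3 = F1 + F2 = 432 + 148 = 580 kg/hr
x3 = (F1*x1 + F2*x2)/F3
x3 = (432*0.15 + 148*0.14) / 580
x3 = 14.74%


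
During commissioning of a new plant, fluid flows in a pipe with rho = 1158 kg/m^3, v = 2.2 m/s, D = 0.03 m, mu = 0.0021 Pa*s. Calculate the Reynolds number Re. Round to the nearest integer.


Re = rho * v * D / mu
Re = 1158 * 2.2 * 0.03 / 0.0021
Re = 76.428 / 0.0021
Re = 36394


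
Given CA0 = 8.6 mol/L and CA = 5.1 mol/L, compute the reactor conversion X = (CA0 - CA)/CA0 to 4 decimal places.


X = (CA0 - CA) / CA0
X = (8.6 - 5.1) / 8.6
X = 3.5 / 8.6
X = 0.4070


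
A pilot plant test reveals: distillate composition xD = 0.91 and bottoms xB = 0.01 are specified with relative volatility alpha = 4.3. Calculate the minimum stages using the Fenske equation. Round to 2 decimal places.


N_min = ln((xD*(1-xB))/(xB*(1-xD))) / ln(alpha)
Numerator inside ln: 0.9009 / 0.0009 = 1001.0
ln(1001.0) = 6.908755
ln(alpha) = ln(4.3) = 1.458615
N_min = 6.908755 / 1.458615 = 4.74


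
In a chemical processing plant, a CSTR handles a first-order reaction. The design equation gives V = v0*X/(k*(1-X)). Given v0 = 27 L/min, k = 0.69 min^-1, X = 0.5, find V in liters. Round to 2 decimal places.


V = v0 * X / (k * (1 - X))
V = 27 * 0.5 / (0.69 * (1 - 0.5))
V = 13.5 / (0.69 * 0.5)
V = 13.5 / 0.345
V = 39.13 L


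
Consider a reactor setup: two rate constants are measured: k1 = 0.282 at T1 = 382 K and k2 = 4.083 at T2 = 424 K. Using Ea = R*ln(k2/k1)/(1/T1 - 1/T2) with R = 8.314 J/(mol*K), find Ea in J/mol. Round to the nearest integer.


Ea = R * ln(k2/k1) / (1/T1 - 1/T2)
ln(k2/k1) = ln(4.083/0.282) = 2.6726802
1/T1 - 1/T2 = 1/382 - 1/424 = 0.000259310481
Ea = 8.314 * 2.6726802 / 0.000259310481
Ea = 85691 J/mol


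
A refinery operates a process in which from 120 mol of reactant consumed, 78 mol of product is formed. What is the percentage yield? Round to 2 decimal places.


Yield = (moles product / moles consumed) * 100%
Yield = (78 / 120) * 100
Yield = 0.65 * 100
Yield = 65.00%
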